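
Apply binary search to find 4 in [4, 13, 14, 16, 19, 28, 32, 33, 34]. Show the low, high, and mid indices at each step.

Binary search for 4 in [4, 13, 14, 16, 19, 28, 32, 33, 34]:

lo=0, hi=8, mid=4, arr[mid]=19 -> 19 > 4, search left half
lo=0, hi=3, mid=1, arr[mid]=13 -> 13 > 4, search left half
lo=0, hi=0, mid=0, arr[mid]=4 -> Found target at index 0!

Binary search finds 4 at index 0 after 3 comparisons. The search repeatedly halves the search space by comparing with the middle element.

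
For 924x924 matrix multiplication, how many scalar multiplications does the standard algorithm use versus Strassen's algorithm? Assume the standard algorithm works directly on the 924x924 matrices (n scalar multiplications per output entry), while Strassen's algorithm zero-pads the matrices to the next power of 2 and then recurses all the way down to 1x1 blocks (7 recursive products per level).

Matrix multiplication for 924x924 matrices:

Strassen's algorithm requires power-of-2 dimensions. Pad 924x924 to 1024x1024 (next power of 2).

Standard algorithm: 924^3 = 788889024 multiplications
Strassen's algorithm: 7^(log2(1024)) = 7^10 = 282475249 multiplications
Savings: 788889024 - 282475249 = 506413775 multiplications

Standard: 788889024 multiplications (924^3). Strassen: 282475249 multiplications (7^10, after padding to 1024x1024). Strassen reduces 8 recursive multiplications to 7 at each level.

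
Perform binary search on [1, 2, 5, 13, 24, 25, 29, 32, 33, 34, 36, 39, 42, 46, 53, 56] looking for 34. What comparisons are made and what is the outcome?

Binary search for 34 in [1, 2, 5, 13, 24, 25, 29, 32, 33, 34, 36, 39, 42, 46, 53, 56]:

lo=0, hi=15, mid=7, arr[mid]=32 -> 32 < 34, search right half
lo=8, hi=15, mid=11, arr[mid]=39 -> 39 > 34, search left half
lo=8, hi=10, mid=9, arr[mid]=34 -> Found target at index 9!

Binary search finds 34 at index 9 after 3 comparisons. The search repeatedly halves the search space by comparing with the middle element.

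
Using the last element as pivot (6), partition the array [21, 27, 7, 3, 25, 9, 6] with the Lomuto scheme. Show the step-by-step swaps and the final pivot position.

Lomuto partition with pivot = 6:

Initial array: [21, 27, 7, 3, 25, 9, 6]

arr[0]=21 > 6: no swap
arr[1]=27 > 6: no swap
arr[2]=7 > 6: no swap
arr[3]=3 <= 6: swap with position 0, array becomes [3, 27, 7, 21, 25, 9, 6]
arr[4]=25 > 6: no swap
arr[5]=9 > 6: no swap

Place pivot at position 1: [3, 6, 7, 21, 25, 9, 27]
Pivot position: 1

After partitioning with pivot 6, the array becomes [3, 6, 7, 21, 25, 9, 27]. The pivot is placed at index 1. All elements to the left of the pivot are <= 6, and all elements to the right are > 6.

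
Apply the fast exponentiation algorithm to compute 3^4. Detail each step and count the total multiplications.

Computing 3^4 by squaring (build up from 3^1; each line after the first costs one multiplication):

3^1 = 3
3^2 = (3^1)^2 = 3^2 = 9
3^4 = (3^2)^2 = 9^2 = 81

Result: 81
Multiplications needed: 2 (2 lines after 3^1)

3^4 = 81. Using exponentiation by squaring, this requires 2 multiplications. The key idea: if the exponent is even, square the half-power; if odd, multiply by the base once.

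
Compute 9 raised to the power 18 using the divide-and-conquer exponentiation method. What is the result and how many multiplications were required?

Computing 9^18 by squaring (build up from 9^1; each line after the first costs one multiplication):

9^1 = 9
9^2 = (9^1)^2 = 9^2 = 81
9^4 = (9^2)^2 = 81^2 = 6561
9^8 = (9^4)^2 = 6561^2 = 43046721
9^9 = 9 * 9^8 = 9 * 43046721 = 387420489
9^18 = (9^9)^2 = 387420489^2 = 150094635296999121

Result: 150094635296999121
Multiplications needed: 5 (5 lines after 9^1)

9^18 = 150094635296999121. Using exponentiation by squaring, this requires 5 multiplications. The key idea: if the exponent is even, square the half-power; if odd, multiply by the base once.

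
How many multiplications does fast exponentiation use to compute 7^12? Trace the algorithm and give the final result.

Computing 7^12 by squaring (build up from 7^1; each line after the first costs one multiplication):

7^1 = 7
7^2 = (7^1)^2 = 7^2 = 49
7^3 = 7 * 7^2 = 7 * 49 = 343
7^6 = (7^3)^2 = 343^2 = 117649
7^12 = (7^6)^2 = 117649^2 = 13841287201

Result: 13841287201
Multiplications needed: 4 (4 lines after 7^1)

7^12 = 13841287201. Using exponentiation by squaring, this requires 4 multiplications. The key idea: if the exponent is even, square the half-power; if odd, multiply by the base once.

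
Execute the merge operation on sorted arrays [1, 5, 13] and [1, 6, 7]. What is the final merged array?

Merging process:

Compare 1 vs 1: take 1 from left. Merged: [1]
Compare 5 vs 1: take 1 from right. Merged: [1, 1]
Compare 5 vs 6: take 5 from left. Merged: [1, 1, 5]
Compare 13 vs 6: take 6 from right. Merged: [1, 1, 5, 6]
Compare 13 vs 7: take 7 from right. Merged: [1, 1, 5, 6, 7]
Append remaining from left: [13]. Merged: [1, 1, 5, 6, 7, 13]

Final merged array: [1, 1, 5, 6, 7, 13]
Total comparisons: 5

The merged array is [1, 1, 5, 6, 7, 13], requiring 5 comparisons. The merge step runs in O(n) time where n is the total number of elements.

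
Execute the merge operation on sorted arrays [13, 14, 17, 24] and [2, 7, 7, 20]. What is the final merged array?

Merging process:

Compare 13 vs 2: take 2 from right. Merged: [2]
Compare 13 vs 7: take 7 from right. Merged: [2, 7]
Compare 13 vs 7: take 7 from right. Merged: [2, 7, 7]
Compare 13 vs 20: take 13 from left. Merged: [2, 7, 7, 13]
Compare 14 vs 20: take 14 from left. Merged: [2, 7, 7, 13, 14]
Compare 17 vs 20: take 17 from left. Merged: [2, 7, 7, 13, 14, 17]
Compare 24 vs 20: take 20 from right. Merged: [2, 7, 7, 13, 14, 17, 20]
Append remaining from left: [24]. Merged: [2, 7, 7, 13, 14, 17, 20, 24]

Final merged array: [2, 7, 7, 13, 14, 17, 20, 24]
Total comparisons: 7

The merged array is [2, 7, 7, 13, 14, 17, 20, 24], requiring 7 comparisons. The merge step runs in O(n) time where n is the total number of elements.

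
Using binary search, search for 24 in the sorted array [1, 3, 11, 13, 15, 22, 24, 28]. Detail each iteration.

Binary search for 24 in [1, 3, 11, 13, 15, 22, 24, 28]:

lo=0, hi=7, mid=3, arr[mid]=13 -> 13 < 24, search right half
lo=4, hi=7, mid=5, arr[mid]=22 -> 22 < 24, search right half
lo=6, hi=7, mid=6, arr[mid]=24 -> Found target at index 6!

Binary search finds 24 at index 6 after 3 comparisons. The search repeatedly halves the search space by comparing with the middle element.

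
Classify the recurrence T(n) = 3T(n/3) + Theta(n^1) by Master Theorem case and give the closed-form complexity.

Master Theorem for T(n) = 3T(n/3) + O(n^1):

a = 3, b = 3, c = 1
log_b(a) = log_3(3) = 1.0000

Case 2: c = 1 = log_3(3) = 1.0000
T(n) = O(n^1 log n) = O(n log n)

For T(n) = 3T(n/3) + O(n^1): log_3(3) = 1.0000. This is Case 2 of the Master Theorem (c = log_b(a), equal work at all levels), giving O(n log n).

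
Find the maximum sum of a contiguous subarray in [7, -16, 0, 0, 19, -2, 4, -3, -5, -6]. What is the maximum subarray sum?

Using Kadane's algorithm on [7, -16, 0, 0, 19, -2, 4, -3, -5, -6]:

Scanning through the array:
Position 1 (value -16): max_ending_here = -9, max_so_far = 7
Position 2 (value 0): max_ending_here = 0, max_so_far = 7
Position 3 (value 0): max_ending_here = 0, max_so_far = 7
Position 4 (value 19): max_ending_here = 19, max_so_far = 19
Position 5 (value -2): max_ending_here = 17, max_so_far = 19
Position 6 (value 4): max_ending_here = 21, max_so_far = 21
Position 7 (value -3): max_ending_here = 18, max_so_far = 21
Position 8 (value -5): max_ending_here = 13, max_so_far = 21
Position 9 (value -6): max_ending_here = 7, max_so_far = 21

Maximum subarray: [0, 0, 19, -2, 4]
Maximum sum: 21

The maximum subarray is [0, 0, 19, -2, 4] with sum 21. This subarray runs from index 2 to index 6.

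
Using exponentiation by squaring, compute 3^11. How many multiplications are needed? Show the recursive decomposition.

Computing 3^11 by squaring (build up from 3^1; each line after the first costs one multiplication):

3^1 = 3
3^2 = (3^1)^2 = 3^2 = 9
3^4 = (3^2)^2 = 9^2 = 81
3^5 = 3 * 3^4 = 3 * 81 = 243
3^10 = (3^5)^2 = 243^2 = 59049
3^11 = 3 * 3^10 = 3 * 59049 = 177147

Result: 177147
Multiplications needed: 5 (5 lines after 3^1)

3^11 = 177147. Using exponentiation by squaring, this requires 5 multiplications. The key idea: if the exponent is even, square the half-power; if odd, multiply by the base once.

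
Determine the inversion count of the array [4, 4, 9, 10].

Finding inversions in [4, 4, 9, 10]:


Total inversions: 0

The array has 0 inversions. It is already sorted.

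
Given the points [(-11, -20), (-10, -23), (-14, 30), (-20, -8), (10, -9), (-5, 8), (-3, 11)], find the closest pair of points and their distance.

Computing all pairwise distances among 7 points:

d((-11, -20), (-10, -23)) = 3.1623 <-- minimum
d((-11, -20), (-14, 30)) = 50.0899
d((-11, -20), (-20, -8)) = 15.0
d((-11, -20), (10, -9)) = 23.7065
d((-11, -20), (-5, 8)) = 28.6356
d((-11, -20), (-3, 11)) = 32.0156
d((-10, -23), (-14, 30)) = 53.1507
d((-10, -23), (-20, -8)) = 18.0278
d((-10, -23), (10, -9)) = 24.4131
d((-10, -23), (-5, 8)) = 31.4006
d((-10, -23), (-3, 11)) = 34.7131
d((-14, 30), (-20, -8)) = 38.4708
d((-14, 30), (10, -9)) = 45.793
d((-14, 30), (-5, 8)) = 23.7697
d((-14, 30), (-3, 11)) = 21.9545
d((-20, -8), (10, -9)) = 30.0167
d((-20, -8), (-5, 8)) = 21.9317
d((-20, -8), (-3, 11)) = 25.4951
d((10, -9), (-5, 8)) = 22.6716
d((10, -9), (-3, 11)) = 23.8537
d((-5, 8), (-3, 11)) = 3.6056

Closest pair: (-11, -20) and (-10, -23) with distance 3.1623

The closest pair is (-11, -20) and (-10, -23) with Euclidean distance 3.1623. For 7 points, brute-force pairwise comparison is shown above. For large n, the divide-and-conquer algorithm (sort by x, recurse on halves, check the dividing strip) achieves O(n log n).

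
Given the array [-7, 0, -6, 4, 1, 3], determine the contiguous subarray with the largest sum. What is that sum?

Using Kadane's algorithm on [-7, 0, -6, 4, 1, 3]:

Scanning through the array:
Position 1 (value 0): max_ending_here = 0, max_so_far = 0
Position 2 (value -6): max_ending_here = -6, max_so_far = 0
Position 3 (value 4): max_ending_here = 4, max_so_far = 4
Position 4 (value 1): max_ending_here = 5, max_so_far = 5
Position 5 (value 3): max_ending_here = 8, max_so_far = 8

Maximum subarray: [4, 1, 3]
Maximum sum: 8

The maximum subarray is [4, 1, 3] with sum 8. This subarray runs from index 3 to index 5.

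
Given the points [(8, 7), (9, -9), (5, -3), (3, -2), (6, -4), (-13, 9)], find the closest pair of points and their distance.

Computing all pairwise distances among 6 points:

d((8, 7), (9, -9)) = 16.0312
d((8, 7), (5, -3)) = 10.4403
d((8, 7), (3, -2)) = 10.2956
d((8, 7), (6, -4)) = 11.1803
d((8, 7), (-13, 9)) = 21.095
d((9, -9), (5, -3)) = 7.2111
d((9, -9), (3, -2)) = 9.2195
d((9, -9), (6, -4)) = 5.831
d((9, -9), (-13, 9)) = 28.4253
d((5, -3), (3, -2)) = 2.2361
d((5, -3), (6, -4)) = 1.4142 <-- minimum
d((5, -3), (-13, 9)) = 21.6333
d((3, -2), (6, -4)) = 3.6056
d((3, -2), (-13, 9)) = 19.4165
d((6, -4), (-13, 9)) = 23.0217

Closest pair: (5, -3) and (6, -4) with distance 1.4142

The closest pair is (5, -3) and (6, -4) with Euclidean distance 1.4142. For 6 points, brute-force pairwise comparison is shown above. For large n, the divide-and-conquer algorithm (sort by x, recurse on halves, check the dividing strip) achieves O(n log n).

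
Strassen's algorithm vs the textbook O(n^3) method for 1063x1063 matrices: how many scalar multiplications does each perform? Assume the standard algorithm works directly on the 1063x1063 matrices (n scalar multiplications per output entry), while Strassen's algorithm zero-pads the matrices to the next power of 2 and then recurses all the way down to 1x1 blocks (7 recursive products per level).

Matrix multiplication for 1063x1063 matrices:

Strassen's algorithm requires power-of-2 dimensions. Pad 1063x1063 to 2048x2048 (next power of 2).

Standard algorithm: 1063^3 = 1201157047 multiplications
Strassen's algorithm: 7^(log2(2048)) = 7^11 = 1977326743 multiplications
Difference: 1201157047 - 1977326743 = -776169696 (Strassen uses MORE here due to padding overhead — for small or just-over-power-of-2 n, padding can outweigh the per-level savings)

Standard: 1201157047 multiplications (1063^3). Strassen: 1977326743 multiplications (7^11, after padding to 2048x2048). Strassen reduces 8 recursive multiplications to 7 at each level.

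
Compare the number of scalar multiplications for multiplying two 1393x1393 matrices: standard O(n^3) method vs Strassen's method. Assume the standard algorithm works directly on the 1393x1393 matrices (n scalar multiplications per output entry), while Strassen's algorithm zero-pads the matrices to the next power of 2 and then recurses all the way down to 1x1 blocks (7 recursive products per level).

Matrix multiplication for 1393x1393 matrices:

Strassen's algorithm requires power-of-2 dimensions. Pad 1393x1393 to 2048x2048 (next power of 2).

Standard algorithm: 1393^3 = 2703045457 multiplications
Strassen's algorithm: 7^(log2(2048)) = 7^11 = 1977326743 multiplications
Savings: 2703045457 - 1977326743 = 725718714 multiplications

Standard: 2703045457 multiplications (1393^3). Strassen: 1977326743 multiplications (7^11, after padding to 2048x2048). Strassen reduces 8 recursive multiplications to 7 at each level.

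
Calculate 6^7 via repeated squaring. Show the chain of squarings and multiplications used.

Computing 6^7 by squaring (build up from 6^1; each line after the first costs one multiplication):

6^1 = 6
6^2 = (6^1)^2 = 6^2 = 36
6^3 = 6 * 6^2 = 6 * 36 = 216
6^6 = (6^3)^2 = 216^2 = 46656
6^7 = 6 * 6^6 = 6 * 46656 = 279936

Result: 279936
Multiplications needed: 4 (4 lines after 6^1)

6^7 = 279936. Using exponentiation by squaring, this requires 4 multiplications. The key idea: if the exponent is even, square the half-power; if odd, multiply by the base once.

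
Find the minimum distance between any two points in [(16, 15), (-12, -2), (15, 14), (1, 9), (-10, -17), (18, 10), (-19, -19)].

Computing all pairwise distances among 7 points:

d((16, 15), (-12, -2)) = 32.7567
d((16, 15), (15, 14)) = 1.4142 <-- minimum
d((16, 15), (1, 9)) = 16.1555
d((16, 15), (-10, -17)) = 41.2311
d((16, 15), (18, 10)) = 5.3852
d((16, 15), (-19, -19)) = 48.7955
d((-12, -2), (15, 14)) = 31.3847
d((-12, -2), (1, 9)) = 17.0294
d((-12, -2), (-10, -17)) = 15.1327
d((-12, -2), (18, 10)) = 32.311
d((-12, -2), (-19, -19)) = 18.3848
d((15, 14), (1, 9)) = 14.8661
d((15, 14), (-10, -17)) = 39.8246
d((15, 14), (18, 10)) = 5.0
d((15, 14), (-19, -19)) = 47.3814
d((1, 9), (-10, -17)) = 28.2312
d((1, 9), (18, 10)) = 17.0294
d((1, 9), (-19, -19)) = 34.4093
d((-10, -17), (18, 10)) = 38.8973
d((-10, -17), (-19, -19)) = 9.2195
d((18, 10), (-19, -19)) = 47.0106

Closest pair: (16, 15) and (15, 14) with distance 1.4142

The closest pair is (16, 15) and (15, 14) with Euclidean distance 1.4142. For 7 points, brute-force pairwise comparison is shown above. For large n, the divide-and-conquer algorithm (sort by x, recurse on halves, check the dividing strip) achieves O(n log n).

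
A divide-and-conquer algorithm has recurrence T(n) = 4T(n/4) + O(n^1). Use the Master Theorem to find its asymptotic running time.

Master Theorem for T(n) = 4T(n/4) + O(n^1):

a = 4, b = 4, c = 1
log_b(a) = log_4(4) = 1.0000

Case 2: c = 1 = log_4(4) = 1.0000
T(n) = O(n^1 log n) = O(n log n)

For T(n) = 4T(n/4) + O(n^1): log_4(4) = 1.0000. This is Case 2 of the Master Theorem (c = log_b(a), equal work at all levels), giving O(n log n).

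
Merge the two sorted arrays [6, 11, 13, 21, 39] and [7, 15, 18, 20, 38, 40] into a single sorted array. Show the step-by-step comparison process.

Merging process:

Compare 6 vs 7: take 6 from left. Merged: [6]
Compare 11 vs 7: take 7 from right. Merged: [6, 7]
Compare 11 vs 15: take 11 from left. Merged: [6, 7, 11]
Compare 13 vs 15: take 13 from left. Merged: [6, 7, 11, 13]
Compare 21 vs 15: take 15 from right. Merged: [6, 7, 11, 13, 15]
Compare 21 vs 18: take 18 from right. Merged: [6, 7, 11, 13, 15, 18]
Compare 21 vs 20: take 20 from right. Merged: [6, 7, 11, 13, 15, 18, 20]
Compare 21 vs 38: take 21 from left. Merged: [6, 7, 11, 13, 15, 18, 20, 21]
Compare 39 vs 38: take 38 from right. Merged: [6, 7, 11, 13, 15, 18, 20, 21, 38]
Compare 39 vs 40: take 39 from left. Merged: [6, 7, 11, 13, 15, 18, 20, 21, 38, 39]
Append remaining from right: [40]. Merged: [6, 7, 11, 13, 15, 18, 20, 21, 38, 39, 40]

Final merged array: [6, 7, 11, 13, 15, 18, 20, 21, 38, 39, 40]
Total comparisons: 10

The merged array is [6, 7, 11, 13, 15, 18, 20, 21, 38, 39, 40], requiring 10 comparisons. The merge step runs in O(n) time where n is the total number of elements.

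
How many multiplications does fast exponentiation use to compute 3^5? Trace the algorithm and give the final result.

Computing 3^5 by squaring (build up from 3^1; each line after the first costs one multiplication):

3^1 = 3
3^2 = (3^1)^2 = 3^2 = 9
3^4 = (3^2)^2 = 9^2 = 81
3^5 = 3 * 3^4 = 3 * 81 = 243

Result: 243
Multiplications needed: 3 (3 lines after 3^1)

3^5 = 243. Using exponentiation by squaring, this requires 3 multiplications. The key idea: if the exponent is even, square the half-power; if odd, multiply by the base once.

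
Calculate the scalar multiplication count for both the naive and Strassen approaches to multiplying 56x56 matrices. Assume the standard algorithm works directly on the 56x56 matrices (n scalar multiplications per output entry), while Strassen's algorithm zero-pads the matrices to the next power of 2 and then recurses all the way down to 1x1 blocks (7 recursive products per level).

Matrix multiplication for 56x56 matrices:

Strassen's algorithm requires power-of-2 dimensions. Pad 56x56 to 64x64 (next power of 2).

Standard algorithm: 56^3 = 175616 multiplications
Strassen's algorithm: 7^(log2(64)) = 7^6 = 117649 multiplications
Savings: 175616 - 117649 = 57967 multiplications

Standard: 175616 multiplications (56^3). Strassen: 117649 multiplications (7^6, after padding to 64x64). Strassen reduces 8 recursive multiplications to 7 at each level.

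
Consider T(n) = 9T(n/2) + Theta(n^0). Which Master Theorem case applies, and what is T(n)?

Master Theorem for T(n) = 9T(n/2) + O(n^0):

a = 9, b = 2, c = 0
log_b(a) = log_2(9) = 3.1699

Case 1: c = 0 < log_2(9) = 3.1699
T(n) = O(n^(log_2 9))

For T(n) = 9T(n/2) + O(n^0): log_2(9) = 3.1699. This is Case 1 of the Master Theorem (c < log_b(a), work dominated by leaves), giving O(n^(log_2 9)).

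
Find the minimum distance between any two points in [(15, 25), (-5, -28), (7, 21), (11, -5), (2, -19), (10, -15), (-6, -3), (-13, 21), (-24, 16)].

Computing all pairwise distances among 9 points:

d((15, 25), (-5, -28)) = 56.648
d((15, 25), (7, 21)) = 8.9443 <-- minimum
d((15, 25), (11, -5)) = 30.2655
d((15, 25), (2, -19)) = 45.8803
d((15, 25), (10, -15)) = 40.3113
d((15, 25), (-6, -3)) = 35.0
d((15, 25), (-13, 21)) = 28.2843
d((15, 25), (-24, 16)) = 40.025
d((-5, -28), (7, 21)) = 50.448
d((-5, -28), (11, -5)) = 28.0179
d((-5, -28), (2, -19)) = 11.4018
d((-5, -28), (10, -15)) = 19.8494
d((-5, -28), (-6, -3)) = 25.02
d((-5, -28), (-13, 21)) = 49.6488
d((-5, -28), (-24, 16)) = 47.927
d((7, 21), (11, -5)) = 26.3059
d((7, 21), (2, -19)) = 40.3113
d((7, 21), (10, -15)) = 36.1248
d((7, 21), (-6, -3)) = 27.2947
d((7, 21), (-13, 21)) = 20.0
d((7, 21), (-24, 16)) = 31.4006
d((11, -5), (2, -19)) = 16.6433
d((11, -5), (10, -15)) = 10.0499
d((11, -5), (-6, -3)) = 17.1172
d((11, -5), (-13, 21)) = 35.3836
d((11, -5), (-24, 16)) = 40.8167
d((2, -19), (10, -15)) = 8.9443 <-- minimum
d((2, -19), (-6, -3)) = 17.8885
d((2, -19), (-13, 21)) = 42.72
d((2, -19), (-24, 16)) = 43.6005
d((10, -15), (-6, -3)) = 20.0
d((10, -15), (-13, 21)) = 42.72
d((10, -15), (-24, 16)) = 46.0109
d((-6, -3), (-13, 21)) = 25.0
d((-6, -3), (-24, 16)) = 26.1725
d((-13, 21), (-24, 16)) = 12.083

Minimum distance: 8.9443 (tie among 2 pairs: (15, 25) and (7, 21); (2, -19) and (10, -15))

The minimum Euclidean distance is 8.9443. There is a tie: 2 pairs achieve this minimum — (15, 25) and (7, 21); (2, -19) and (10, -15). Any of these is a valid closest pair. For 9 points, brute-force pairwise comparison is shown above. For large n, the divide-and-conquer algorithm (sort by x, recurse on halves, check the dividing strip) achieves O(n log n).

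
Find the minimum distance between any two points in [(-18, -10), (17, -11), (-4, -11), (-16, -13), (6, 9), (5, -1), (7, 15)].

Computing all pairwise distances among 7 points:

d((-18, -10), (17, -11)) = 35.0143
d((-18, -10), (-4, -11)) = 14.0357
d((-18, -10), (-16, -13)) = 3.6056 <-- minimum
d((-18, -10), (6, 9)) = 30.6105
d((-18, -10), (5, -1)) = 24.6982
d((-18, -10), (7, 15)) = 35.3553
d((17, -11), (-4, -11)) = 21.0
d((17, -11), (-16, -13)) = 33.0606
d((17, -11), (6, 9)) = 22.8254
d((17, -11), (5, -1)) = 15.6205
d((17, -11), (7, 15)) = 27.8568
d((-4, -11), (-16, -13)) = 12.1655
d((-4, -11), (6, 9)) = 22.3607
d((-4, -11), (5, -1)) = 13.4536
d((-4, -11), (7, 15)) = 28.2312
d((-16, -13), (6, 9)) = 31.1127
d((-16, -13), (5, -1)) = 24.1868
d((-16, -13), (7, 15)) = 36.2353
d((6, 9), (5, -1)) = 10.0499
d((6, 9), (7, 15)) = 6.0828
d((5, -1), (7, 15)) = 16.1245

Closest pair: (-18, -10) and (-16, -13) with distance 3.6056

The closest pair is (-18, -10) and (-16, -13) with Euclidean distance 3.6056. For 7 points, brute-force pairwise comparison is shown above. For large n, the divide-and-conquer algorithm (sort by x, recurse on halves, check the dividing strip) achieves O(n log n).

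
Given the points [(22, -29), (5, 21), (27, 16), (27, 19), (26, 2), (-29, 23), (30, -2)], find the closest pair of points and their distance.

Computing all pairwise distances among 7 points:

d((22, -29), (5, 21)) = 52.811
d((22, -29), (27, 16)) = 45.2769
d((22, -29), (27, 19)) = 48.2597
d((22, -29), (26, 2)) = 31.257
d((22, -29), (-29, 23)) = 72.8354
d((22, -29), (30, -2)) = 28.1603
d((5, 21), (27, 16)) = 22.561
d((5, 21), (27, 19)) = 22.0907
d((5, 21), (26, 2)) = 28.3196
d((5, 21), (-29, 23)) = 34.0588
d((5, 21), (30, -2)) = 33.9706
d((27, 16), (27, 19)) = 3.0 <-- minimum
d((27, 16), (26, 2)) = 14.0357
d((27, 16), (-29, 23)) = 56.4358
d((27, 16), (30, -2)) = 18.2483
d((27, 19), (26, 2)) = 17.0294
d((27, 19), (-29, 23)) = 56.1427
d((27, 19), (30, -2)) = 21.2132
d((26, 2), (-29, 23)) = 58.8727
d((26, 2), (30, -2)) = 5.6569
d((-29, 23), (30, -2)) = 64.0781

Closest pair: (27, 16) and (27, 19) with distance 3.0

The closest pair is (27, 16) and (27, 19) with Euclidean distance 3.0. For 7 points, brute-force pairwise comparison is shown above. For large n, the divide-and-conquer algorithm (sort by x, recurse on halves, check the dividing strip) achieves O(n log n).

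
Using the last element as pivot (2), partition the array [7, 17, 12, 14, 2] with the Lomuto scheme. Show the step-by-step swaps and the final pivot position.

Lomuto partition with pivot = 2:

Initial array: [7, 17, 12, 14, 2]

arr[0]=7 > 2: no swap
arr[1]=17 > 2: no swap
arr[2]=12 > 2: no swap
arr[3]=14 > 2: no swap

Place pivot at position 0: [2, 17, 12, 14, 7]
Pivot position: 0

After partitioning with pivot 2, the array becomes [2, 17, 12, 14, 7]. The pivot is placed at index 0. All elements to the left of the pivot are <= 2, and all elements to the right are > 2.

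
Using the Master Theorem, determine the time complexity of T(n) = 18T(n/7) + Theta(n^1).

Master Theorem for T(n) = 18T(n/7) + O(n^1):

a = 18, b = 7, c = 1
log_b(a) = log_7(18) = 1.4854

Case 1: c = 1 < log_7(18) = 1.4854
T(n) = O(n^(log_7 18))

For T(n) = 18T(n/7) + O(n^1): log_7(18) = 1.4854. This is Case 1 of the Master Theorem (c < log_b(a), work dominated by leaves), giving O(n^(log_7 18)).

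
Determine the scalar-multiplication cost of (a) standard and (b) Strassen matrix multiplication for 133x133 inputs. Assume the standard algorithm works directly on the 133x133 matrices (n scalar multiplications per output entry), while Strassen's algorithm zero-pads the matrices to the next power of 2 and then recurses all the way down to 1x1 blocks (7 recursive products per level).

Matrix multiplication for 133x133 matrices:

Strassen's algorithm requires power-of-2 dimensions. Pad 133x133 to 256x256 (next power of 2).

Standard algorithm: 133^3 = 2352637 multiplications
Strassen's algorithm: 7^(log2(256)) = 7^8 = 5764801 multiplications
Difference: 2352637 - 5764801 = -3412164 (Strassen uses MORE here due to padding overhead — for small or just-over-power-of-2 n, padding can outweigh the per-level savings)

Standard: 2352637 multiplications (133^3). Strassen: 5764801 multiplications (7^8, after padding to 256x256). Strassen reduces 8 recursive multiplications to 7 at each level.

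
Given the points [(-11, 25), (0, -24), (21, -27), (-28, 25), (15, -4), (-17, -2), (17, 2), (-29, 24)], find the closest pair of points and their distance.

Computing all pairwise distances among 8 points:

d((-11, 25), (0, -24)) = 50.2195
d((-11, 25), (21, -27)) = 61.0574
d((-11, 25), (-28, 25)) = 17.0
d((-11, 25), (15, -4)) = 38.9487
d((-11, 25), (-17, -2)) = 27.6586
d((-11, 25), (17, 2)) = 36.2353
d((-11, 25), (-29, 24)) = 18.0278
d((0, -24), (21, -27)) = 21.2132
d((0, -24), (-28, 25)) = 56.4358
d((0, -24), (15, -4)) = 25.0
d((0, -24), (-17, -2)) = 27.8029
d((0, -24), (17, 2)) = 31.0644
d((0, -24), (-29, 24)) = 56.0803
d((21, -27), (-28, 25)) = 71.4493
d((21, -27), (15, -4)) = 23.7697
d((21, -27), (-17, -2)) = 45.4863
d((21, -27), (17, 2)) = 29.2746
d((21, -27), (-29, 24)) = 71.4213
d((-28, 25), (15, -4)) = 51.8652
d((-28, 25), (-17, -2)) = 29.1548
d((-28, 25), (17, 2)) = 50.5371
d((-28, 25), (-29, 24)) = 1.4142 <-- minimum
d((15, -4), (-17, -2)) = 32.0624
d((15, -4), (17, 2)) = 6.3246
d((15, -4), (-29, 24)) = 52.1536
d((-17, -2), (17, 2)) = 34.2345
d((-17, -2), (-29, 24)) = 28.6356
d((17, 2), (-29, 24)) = 50.9902

Closest pair: (-28, 25) and (-29, 24) with distance 1.4142

The closest pair is (-28, 25) and (-29, 24) with Euclidean distance 1.4142. For 8 points, brute-force pairwise comparison is shown above. For large n, the divide-and-conquer algorithm (sort by x, recurse on halves, check the dividing strip) achieves O(n log n).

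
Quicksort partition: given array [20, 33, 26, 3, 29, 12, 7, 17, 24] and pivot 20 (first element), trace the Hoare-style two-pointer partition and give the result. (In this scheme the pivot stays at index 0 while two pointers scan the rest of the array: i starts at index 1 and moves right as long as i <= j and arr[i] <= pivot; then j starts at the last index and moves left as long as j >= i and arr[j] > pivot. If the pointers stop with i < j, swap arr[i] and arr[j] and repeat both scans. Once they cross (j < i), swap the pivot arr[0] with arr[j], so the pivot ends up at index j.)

Hoare-style two-pointer partition with pivot = 20:

Initial array: [20, 33, 26, 3, 29, 12, 7, 17, 24]

Pointers start at i = 1, j = 8.
i stops at index 1 (arr[1]=33 > 20), j stops at index 7 (arr[7]=17 <= 20): swap arr[1] and arr[7], array becomes [20, 17, 26, 3, 29, 12, 7, 33, 24]
i stops at index 2 (arr[2]=26 > 20), j stops at index 6 (arr[6]=7 <= 20): swap arr[2] and arr[6], array becomes [20, 17, 7, 3, 29, 12, 26, 33, 24]
i stops at index 4 (arr[4]=29 > 20), j stops at index 5 (arr[5]=12 <= 20): swap arr[4] and arr[5], array becomes [20, 17, 7, 3, 12, 29, 26, 33, 24]
i ends at 5, j ends at 4: the pointers have crossed (j < i), so scanning stops.

Swap pivot arr[0] with arr[4] to place pivot at position 4: [12, 17, 7, 3, 20, 29, 26, 33, 24]
Pivot position: 4

After partitioning with pivot 20, the array becomes [12, 17, 7, 3, 20, 29, 26, 33, 24]. The pivot is placed at index 4. All elements to the left of the pivot are <= 20, and all elements to the right are > 20.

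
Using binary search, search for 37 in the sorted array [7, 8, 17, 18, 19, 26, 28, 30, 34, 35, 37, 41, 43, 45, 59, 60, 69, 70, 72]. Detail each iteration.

Binary search for 37 in [7, 8, 17, 18, 19, 26, 28, 30, 34, 35, 37, 41, 43, 45, 59, 60, 69, 70, 72]:

lo=0, hi=18, mid=9, arr[mid]=35 -> 35 < 37, search right half
lo=10, hi=18, mid=14, arr[mid]=59 -> 59 > 37, search left half
lo=10, hi=13, mid=11, arr[mid]=41 -> 41 > 37, search left half
lo=10, hi=10, mid=10, arr[mid]=37 -> Found target at index 10!

Binary search finds 37 at index 10 after 4 comparisons. The search repeatedly halves the search space by comparing with the middle element.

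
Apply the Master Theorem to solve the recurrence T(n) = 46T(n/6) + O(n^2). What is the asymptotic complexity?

Master Theorem for T(n) = 46T(n/6) + O(n^2):

a = 46, b = 6, c = 2
log_b(a) = log_6(46) = 2.1368

Case 1: c = 2 < log_6(46) = 2.1368
T(n) = O(n^(log_6 46))

For T(n) = 46T(n/6) + O(n^2): log_6(46) = 2.1368. This is Case 1 of the Master Theorem (c < log_b(a), work dominated by leaves), giving O(n^(log_6 46)).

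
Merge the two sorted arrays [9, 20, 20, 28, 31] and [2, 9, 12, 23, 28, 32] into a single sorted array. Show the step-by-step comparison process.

Merging process:

Compare 9 vs 2: take 2 from right. Merged: [2]
Compare 9 vs 9: take 9 from left. Merged: [2, 9]
Compare 20 vs 9: take 9 from right. Merged: [2, 9, 9]
Compare 20 vs 12: take 12 from right. Merged: [2, 9, 9, 12]
Compare 20 vs 23: take 20 from left. Merged: [2, 9, 9, 12, 20]
Compare 20 vs 23: take 20 from left. Merged: [2, 9, 9, 12, 20, 20]
Compare 28 vs 23: take 23 from right. Merged: [2, 9, 9, 12, 20, 20, 23]
Compare 28 vs 28: take 28 from left. Merged: [2, 9, 9, 12, 20, 20, 23, 28]
Compare 31 vs 28: take 28 from right. Merged: [2, 9, 9, 12, 20, 20, 23, 28, 28]
Compare 31 vs 32: take 31 from left. Merged: [2, 9, 9, 12, 20, 20, 23, 28, 28, 31]
Append remaining from right: [32]. Merged: [2, 9, 9, 12, 20, 20, 23, 28, 28, 31, 32]

Final merged array: [2, 9, 9, 12, 20, 20, 23, 28, 28, 31, 32]
Total comparisons: 10

The merged array is [2, 9, 9, 12, 20, 20, 23, 28, 28, 31, 32], requiring 10 comparisons. The merge step runs in O(n) time where n is the total number of elements.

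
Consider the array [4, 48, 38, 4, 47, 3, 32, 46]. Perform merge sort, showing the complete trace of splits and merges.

Merge sort trace:

Split: [4, 48, 38, 4, 47, 3, 32, 46] -> [4, 48, 38, 4] and [47, 3, 32, 46]
  Split: [4, 48, 38, 4] -> [4, 48] and [38, 4]
    Split: [4, 48] -> [4] and [48]
    Merge: [4] + [48] -> [4, 48]
    Split: [38, 4] -> [38] and [4]
    Merge: [38] + [4] -> [4, 38]
  Merge: [4, 48] + [4, 38] -> [4, 4, 38, 48]
  Split: [47, 3, 32, 46] -> [47, 3] and [32, 46]
    Split: [47, 3] -> [47] and [3]
    Merge: [47] + [3] -> [3, 47]
    Split: [32, 46] -> [32] and [46]
    Merge: [32] + [46] -> [32, 46]
  Merge: [3, 47] + [32, 46] -> [3, 32, 46, 47]
Merge: [4, 4, 38, 48] + [3, 32, 46, 47] -> [3, 4, 4, 32, 38, 46, 47, 48]

Final sorted array: [3, 4, 4, 32, 38, 46, 47, 48]

The merge sort proceeds by recursively splitting the array and merging sorted halves.
After all merges, the sorted array is [3, 4, 4, 32, 38, 46, 47, 48].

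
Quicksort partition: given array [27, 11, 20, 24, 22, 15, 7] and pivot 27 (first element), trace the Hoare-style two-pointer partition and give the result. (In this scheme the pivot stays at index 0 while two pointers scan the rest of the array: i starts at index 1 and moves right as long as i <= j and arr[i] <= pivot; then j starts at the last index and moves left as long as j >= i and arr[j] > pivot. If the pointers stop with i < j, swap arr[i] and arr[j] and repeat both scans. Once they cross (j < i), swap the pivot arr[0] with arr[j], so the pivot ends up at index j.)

Hoare-style two-pointer partition with pivot = 27:

Initial array: [27, 11, 20, 24, 22, 15, 7]

Pointers start at i = 1, j = 6.
i ends at 7, j ends at 6: the pointers have crossed (j < i), so scanning stops.

Swap pivot arr[0] with arr[6] to place pivot at position 6: [7, 11, 20, 24, 22, 15, 27]
Pivot position: 6

After partitioning with pivot 27, the array becomes [7, 11, 20, 24, 22, 15, 27]. The pivot is placed at index 6. All elements to the left of the pivot are <= 27, and all elements to the right are > 27.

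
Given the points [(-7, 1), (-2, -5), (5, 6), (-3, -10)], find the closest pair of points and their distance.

Computing all pairwise distances among 4 points:

d((-7, 1), (-2, -5)) = 7.8102
d((-7, 1), (5, 6)) = 13.0
d((-7, 1), (-3, -10)) = 11.7047
d((-2, -5), (5, 6)) = 13.0384
d((-2, -5), (-3, -10)) = 5.099 <-- minimum
d((5, 6), (-3, -10)) = 17.8885

Closest pair: (-2, -5) and (-3, -10) with distance 5.099

The closest pair is (-2, -5) and (-3, -10) with Euclidean distance 5.099. For 4 points, brute-force pairwise comparison is shown above. For large n, the divide-and-conquer algorithm (sort by x, recurse on halves, check the dividing strip) achieves O(n log n).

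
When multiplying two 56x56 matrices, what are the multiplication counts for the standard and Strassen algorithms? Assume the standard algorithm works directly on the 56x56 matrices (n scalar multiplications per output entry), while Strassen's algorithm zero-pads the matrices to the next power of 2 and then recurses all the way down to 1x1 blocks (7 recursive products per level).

Matrix multiplication for 56x56 matrices:

Strassen's algorithm requires power-of-2 dimensions. Pad 56x56 to 64x64 (next power of 2).

Standard algorithm: 56^3 = 175616 multiplications
Strassen's algorithm: 7^(log2(64)) = 7^6 = 117649 multiplications
Savings: 175616 - 117649 = 57967 multiplications

Standard: 175616 multiplications (56^3). Strassen: 117649 multiplications (7^6, after padding to 64x64). Strassen reduces 8 recursive multiplications to 7 at each level.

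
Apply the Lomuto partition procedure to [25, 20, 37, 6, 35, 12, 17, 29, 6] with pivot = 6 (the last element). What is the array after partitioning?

Lomuto partition with pivot = 6:

Initial array: [25, 20, 37, 6, 35, 12, 17, 29, 6]

arr[0]=25 > 6: no swap
arr[1]=20 > 6: no swap
arr[2]=37 > 6: no swap
arr[3]=6 <= 6: swap with position 0, array becomes [6, 20, 37, 25, 35, 12, 17, 29, 6]
arr[4]=35 > 6: no swap
arr[5]=12 > 6: no swap
arr[6]=17 > 6: no swap
arr[7]=29 > 6: no swap

Place pivot at position 1: [6, 6, 37, 25, 35, 12, 17, 29, 20]
Pivot position: 1

After partitioning with pivot 6, the array becomes [6, 6, 37, 25, 35, 12, 17, 29, 20]. The pivot is placed at index 1. All elements to the left of the pivot are <= 6, and all elements to the right are > 6.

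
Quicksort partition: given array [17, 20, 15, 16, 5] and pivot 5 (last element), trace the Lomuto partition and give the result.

Lomuto partition with pivot = 5:

Initial array: [17, 20, 15, 16, 5]

arr[0]=17 > 5: no swap
arr[1]=20 > 5: no swap
arr[2]=15 > 5: no swap
arr[3]=16 > 5: no swap

Place pivot at position 0: [5, 20, 15, 16, 17]
Pivot position: 0

After partitioning with pivot 5, the array becomes [5, 20, 15, 16, 17]. The pivot is placed at index 0. All elements to the left of the pivot are <= 5, and all elements to the right are > 5.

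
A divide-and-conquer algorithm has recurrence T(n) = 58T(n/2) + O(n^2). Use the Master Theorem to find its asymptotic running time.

Master Theorem for T(n) = 58T(n/2) + O(n^2):

a = 58, b = 2, c = 2
log_b(a) = log_2(58) = 5.8580

Case 1: c = 2 < log_2(58) = 5.8580
T(n) = O(n^(log_2 58))

For T(n) = 58T(n/2) + O(n^2): log_2(58) = 5.8580. This is Case 1 of the Master Theorem (c < log_b(a), work dominated by leaves), giving O(n^(log_2 58)).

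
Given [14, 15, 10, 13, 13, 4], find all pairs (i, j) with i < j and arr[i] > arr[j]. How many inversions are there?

Finding inversions in [14, 15, 10, 13, 13, 4]:

(0, 2): arr[0]=14 > arr[2]=10
(0, 3): arr[0]=14 > arr[3]=13
(0, 4): arr[0]=14 > arr[4]=13
(0, 5): arr[0]=14 > arr[5]=4
(1, 2): arr[1]=15 > arr[2]=10
(1, 3): arr[1]=15 > arr[3]=13
(1, 4): arr[1]=15 > arr[4]=13
(1, 5): arr[1]=15 > arr[5]=4
(2, 5): arr[2]=10 > arr[5]=4
(3, 5): arr[3]=13 > arr[5]=4
(4, 5): arr[4]=13 > arr[5]=4

Total inversions: 11

The array has 11 inversion(s): (0,2), (0,3), (0,4), (0,5), (1,2), (1,3), (1,4), (1,5), (2,5), (3,5), (4,5). Each pair (i,j) satisfies i < j and arr[i] > arr[j].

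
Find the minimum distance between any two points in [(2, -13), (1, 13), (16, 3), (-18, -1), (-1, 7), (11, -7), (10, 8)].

Computing all pairwise distances among 7 points:

d((2, -13), (1, 13)) = 26.0192
d((2, -13), (16, 3)) = 21.2603
d((2, -13), (-18, -1)) = 23.3238
d((2, -13), (-1, 7)) = 20.2237
d((2, -13), (11, -7)) = 10.8167
d((2, -13), (10, 8)) = 22.4722
d((1, 13), (16, 3)) = 18.0278
d((1, 13), (-18, -1)) = 23.6008
d((1, 13), (-1, 7)) = 6.3246 <-- minimum
d((1, 13), (11, -7)) = 22.3607
d((1, 13), (10, 8)) = 10.2956
d((16, 3), (-18, -1)) = 34.2345
d((16, 3), (-1, 7)) = 17.4642
d((16, 3), (11, -7)) = 11.1803
d((16, 3), (10, 8)) = 7.8102
d((-18, -1), (-1, 7)) = 18.7883
d((-18, -1), (11, -7)) = 29.6142
d((-18, -1), (10, 8)) = 29.4109
d((-1, 7), (11, -7)) = 18.4391
d((-1, 7), (10, 8)) = 11.0454
d((11, -7), (10, 8)) = 15.0333

Closest pair: (1, 13) and (-1, 7) with distance 6.3246

The closest pair is (1, 13) and (-1, 7) with Euclidean distance 6.3246. For 7 points, brute-force pairwise comparison is shown above. For large n, the divide-and-conquer algorithm (sort by x, recurse on halves, check the dividing strip) achieves O(n log n).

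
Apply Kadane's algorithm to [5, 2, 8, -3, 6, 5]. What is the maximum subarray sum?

Using Kadane's algorithm on [5, 2, 8, -3, 6, 5]:

Scanning through the array:
Position 1 (value 2): max_ending_here = 7, max_so_far = 7
Position 2 (value 8): max_ending_here = 15, max_so_far = 15
Position 3 (value -3): max_ending_here = 12, max_so_far = 15
Position 4 (value 6): max_ending_here = 18, max_so_far = 18
Position 5 (value 5): max_ending_here = 23, max_so_far = 23

Maximum subarray: [5, 2, 8, -3, 6, 5]
Maximum sum: 23

The maximum subarray is [5, 2, 8, -3, 6, 5] with sum 23. This subarray runs from index 0 to index 5.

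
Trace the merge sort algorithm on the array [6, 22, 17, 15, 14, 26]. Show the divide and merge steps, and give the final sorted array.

Merge sort trace:

Split: [6, 22, 17, 15, 14, 26] -> [6, 22, 17] and [15, 14, 26]
  Split: [6, 22, 17] -> [6] and [22, 17]
    Split: [22, 17] -> [22] and [17]
    Merge: [22] + [17] -> [17, 22]
  Merge: [6] + [17, 22] -> [6, 17, 22]
  Split: [15, 14, 26] -> [15] and [14, 26]
    Split: [14, 26] -> [14] and [26]
    Merge: [14] + [26] -> [14, 26]
  Merge: [15] + [14, 26] -> [14, 15, 26]
Merge: [6, 17, 22] + [14, 15, 26] -> [6, 14, 15, 17, 22, 26]

Final sorted array: [6, 14, 15, 17, 22, 26]

The merge sort proceeds by recursively splitting the array and merging sorted halves.
After all merges, the sorted array is [6, 14, 15, 17, 22, 26].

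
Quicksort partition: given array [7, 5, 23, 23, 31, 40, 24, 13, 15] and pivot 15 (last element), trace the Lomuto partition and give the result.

Lomuto partition with pivot = 15:

Initial array: [7, 5, 23, 23, 31, 40, 24, 13, 15]

arr[0]=7 <= 15: swap with position 0, array becomes [7, 5, 23, 23, 31, 40, 24, 13, 15]
arr[1]=5 <= 15: swap with position 1, array becomes [7, 5, 23, 23, 31, 40, 24, 13, 15]
arr[2]=23 > 15: no swap
arr[3]=23 > 15: no swap
arr[4]=31 > 15: no swap
arr[5]=40 > 15: no swap
arr[6]=24 > 15: no swap
arr[7]=13 <= 15: swap with position 2, array becomes [7, 5, 13, 23, 31, 40, 24, 23, 15]

Place pivot at position 3: [7, 5, 13, 15, 31, 40, 24, 23, 23]
Pivot position: 3

After partitioning with pivot 15, the array becomes [7, 5, 13, 15, 31, 40, 24, 23, 23]. The pivot is placed at index 3. All elements to the left of the pivot are <= 15, and all elements to the right are > 15.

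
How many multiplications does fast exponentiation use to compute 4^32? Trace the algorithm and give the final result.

Computing 4^32 by squaring (build up from 4^1; each line after the first costs one multiplication):

4^1 = 4
4^2 = (4^1)^2 = 4^2 = 16
4^4 = (4^2)^2 = 16^2 = 256
4^8 = (4^4)^2 = 256^2 = 65536
4^16 = (4^8)^2 = 65536^2 = 4294967296
4^32 = (4^16)^2 = 4294967296^2 = 18446744073709551616

Result: 18446744073709551616
Multiplications needed: 5 (5 lines after 4^1)

4^32 = 18446744073709551616. Using exponentiation by squaring, this requires 5 multiplications. The key idea: if the exponent is even, square the half-power; if odd, multiply by the base once.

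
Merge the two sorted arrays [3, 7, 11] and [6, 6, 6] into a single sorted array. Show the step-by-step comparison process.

Merging process:

Compare 3 vs 6: take 3 from left. Merged: [3]
Compare 7 vs 6: take 6 from right. Merged: [3, 6]
Compare 7 vs 6: take 6 from right. Merged: [3, 6, 6]
Compare 7 vs 6: take 6 from right. Merged: [3, 6, 6, 6]
Append remaining from left: [7, 11]. Merged: [3, 6, 6, 6, 7, 11]

Final merged array: [3, 6, 6, 6, 7, 11]
Total comparisons: 4

The merged array is [3, 6, 6, 6, 7, 11], requiring 4 comparisons. The merge step runs in O(n) time where n is the total number of elements.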